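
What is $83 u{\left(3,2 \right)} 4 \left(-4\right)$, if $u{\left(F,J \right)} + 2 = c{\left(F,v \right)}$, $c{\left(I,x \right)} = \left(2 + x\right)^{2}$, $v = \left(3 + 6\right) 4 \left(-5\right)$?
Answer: $-42073696$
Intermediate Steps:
$v = -180$ ($v = 9 \left(-20\right) = -180$)
$u{\left(F,J \right)} = 31682$ ($u{\left(F,J \right)} = -2 + \left(2 - 180\right)^{2} = -2 + \left(-178\right)^{2} = -2 + 31684 = 31682$)
$83 u{\left(3,2 \right)} 4 \left(-4\right) = 83 \cdot 31682 \cdot 4 \left(-4\right) = 83 \cdot 126728 \left(-4\right) = 83 \left(-506912\right) = -42073696$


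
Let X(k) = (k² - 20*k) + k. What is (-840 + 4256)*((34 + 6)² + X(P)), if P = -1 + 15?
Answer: 5226480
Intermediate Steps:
P = 14
X(k) = k² - 19*k
(-840 + 4256)*((34 + 6)² + X(P)) = (-840 + 4256)*((34 + 6)² + 14*(-19 + 14)) = 3416*(40² + 14*(-5)) = 3416*(1600 - 70) = 3416*1530 = 5226480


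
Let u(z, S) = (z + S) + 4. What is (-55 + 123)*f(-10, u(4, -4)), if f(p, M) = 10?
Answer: 680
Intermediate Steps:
u(z, S) = 4 + S + z (u(z, S) = (S + z) + 4 = 4 + S + z)
(-55 + 123)*f(-10, u(4, -4)) = (-55 + 123)*10 = 68*10 = 680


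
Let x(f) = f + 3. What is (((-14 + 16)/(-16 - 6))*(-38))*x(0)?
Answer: 114/11 ≈ 10.364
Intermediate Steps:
x(f) = 3 + f
(((-14 + 16)/(-16 - 6))*(-38))*x(0) = (((-14 + 16)/(-16 - 6))*(-38))*(3 + 0) = ((2/(-22))*(-38))*3 = ((2*(-1/22))*(-38))*3 = -1/11*(-38)*3 = (38/11)*3 = 114/11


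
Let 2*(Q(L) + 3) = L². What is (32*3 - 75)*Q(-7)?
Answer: 903/2 ≈ 451.50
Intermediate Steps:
Q(L) = -3 + L²/2
(32*3 - 75)*Q(-7) = (32*3 - 75)*(-3 + (½)*(-7)²) = (96 - 75)*(-3 + (½)*49) = 21*(-3 + 49/2) = 21*(43/2) = 903/2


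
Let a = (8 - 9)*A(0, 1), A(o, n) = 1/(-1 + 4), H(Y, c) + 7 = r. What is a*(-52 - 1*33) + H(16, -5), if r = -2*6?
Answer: 28/3 ≈ 9.3333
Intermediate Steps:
r = -12
H(Y, c) = -19 (H(Y, c) = -7 - 12 = -19)
A(o, n) = ⅓ (A(o, n) = 1/3 = ⅓)
a = -⅓ (a = (8 - 9)*(⅓) = -1*⅓ = -⅓ ≈ -0.33333)
a*(-52 - 1*33) + H(16, -5) = -(-52 - 1*33)/3 - 19 = -(-52 - 33)/3 - 19 = -⅓*(-85) - 19 = 85/3 - 19 = 28/3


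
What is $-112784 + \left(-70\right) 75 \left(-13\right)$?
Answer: $-44534$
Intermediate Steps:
$-112784 + \left(-70\right) 75 \left(-13\right) = -112784 - -68250 = -112784 + 68250 = -44534$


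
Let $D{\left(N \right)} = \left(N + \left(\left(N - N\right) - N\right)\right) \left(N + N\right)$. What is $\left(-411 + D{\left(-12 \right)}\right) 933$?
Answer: $-383463$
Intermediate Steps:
$D{\left(N \right)} = 0$ ($D{\left(N \right)} = \left(N + \left(0 - N\right)\right) 2 N = \left(N - N\right) 2 N = 0 \cdot 2 N = 0$)
$\left(-411 + D{\left(-12 \right)}\right) 933 = \left(-411 + 0\right) 933 = \left(-411\right) 933 = -383463$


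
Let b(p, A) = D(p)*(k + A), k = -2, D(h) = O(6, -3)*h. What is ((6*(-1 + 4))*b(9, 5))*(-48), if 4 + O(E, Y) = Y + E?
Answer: 23328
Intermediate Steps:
O(E, Y) = -4 + E + Y (O(E, Y) = -4 + (Y + E) = -4 + (E + Y) = -4 + E + Y)
D(h) = -h (D(h) = (-4 + 6 - 3)*h = -h)
b(p, A) = -p*(-2 + A) (b(p, A) = (-p)*(-2 + A) = -p*(-2 + A))
((6*(-1 + 4))*b(9, 5))*(-48) = ((6*(-1 + 4))*(9*(2 - 1*5)))*(-48) = ((6*3)*(9*(2 - 5)))*(-48) = (18*(9*(-3)))*(-48) = (18*(-27))*(-48) = -486*(-48) = 23328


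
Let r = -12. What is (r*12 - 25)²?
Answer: 28561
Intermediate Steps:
(r*12 - 25)² = (-12*12 - 25)² = (-144 - 25)² = (-169)² = 28561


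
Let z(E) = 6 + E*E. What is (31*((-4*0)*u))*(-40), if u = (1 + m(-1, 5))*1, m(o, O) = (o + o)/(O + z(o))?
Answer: 0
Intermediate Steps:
z(E) = 6 + E**2
m(o, O) = 2*o/(6 + O + o**2) (m(o, O) = (o + o)/(O + (6 + o**2)) = (2*o)/(6 + O + o**2) = 2*o/(6 + O + o**2))
u = 5/6 (u = (1 + 2*(-1)/(6 + 5 + (-1)**2))*1 = (1 + 2*(-1)/(6 + 5 + 1))*1 = (1 + 2*(-1)/12)*1 = (1 + 2*(-1)*(1/12))*1 = (1 - 1/6)*1 = (5/6)*1 = 5/6 ≈ 0.83333)
(31*((-4*0)*u))*(-40) = (31*(-4*0*(5/6)))*(-40) = (31*(0*(5/6)))*(-40) = (31*0)*(-40) = 0*(-40) = 0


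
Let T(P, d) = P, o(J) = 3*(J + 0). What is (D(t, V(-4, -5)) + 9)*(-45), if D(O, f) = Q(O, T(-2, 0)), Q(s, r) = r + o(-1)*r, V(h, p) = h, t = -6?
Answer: -585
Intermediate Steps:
o(J) = 3*J
Q(s, r) = -2*r (Q(s, r) = r + (3*(-1))*r = r - 3*r = -2*r)
D(O, f) = 4 (D(O, f) = -2*(-2) = 4)
(D(t, V(-4, -5)) + 9)*(-45) = (4 + 9)*(-45) = 13*(-45) = -585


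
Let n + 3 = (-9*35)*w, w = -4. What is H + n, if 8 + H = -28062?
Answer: -26813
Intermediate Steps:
H = -28070 (H = -8 - 28062 = -28070)
n = 1257 (n = -3 - 9*35*(-4) = -3 - 315*(-4) = -3 + 1260 = 1257)
H + n = -28070 + 1257 = -26813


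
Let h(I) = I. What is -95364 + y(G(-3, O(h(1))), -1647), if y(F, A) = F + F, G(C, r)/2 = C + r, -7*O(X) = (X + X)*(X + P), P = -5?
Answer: -667600/7 ≈ -95371.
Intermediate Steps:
O(X) = -2*X*(-5 + X)/7 (O(X) = -(X + X)*(X - 5)/7 = -2*X*(-5 + X)/7)
G(C, r) = 2*C + 2*r (G(C, r) = 2*(C + r) = 2*C + 2*r)
y(F, A) = 2*F
-95364 + y(G(-3, O(h(1))), -1647) = -95364 + 2*(2*(-3) + 2*((2/7)*1*(5 - 1*1))) = -95364 + 2*(-6 + 2*((2/7)*1*(5 - 1))) = -95364 + 2*(-6 + 2*((2/7)*1*4)) = -95364 + 2*(-6 + 2*(8/7)) = -95364 + 2*(-6 + 16/7) = -95364 + 2*(-26/7) = -95364 - 52/7 = -667600/7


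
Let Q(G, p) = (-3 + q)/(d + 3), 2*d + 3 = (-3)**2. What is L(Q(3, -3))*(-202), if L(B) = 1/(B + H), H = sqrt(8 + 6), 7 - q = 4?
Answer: -101*sqrt(14)/7 ≈ -53.987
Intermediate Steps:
q = 3 (q = 7 - 1*4 = 7 - 4 = 3)
d = 3 (d = -3/2 + (1/2)*(-3)**2 = -3/2 + (1/2)*9 = -3/2 + 9/2 = 3)
Q(G, p) = 0 (Q(G, p) = (-3 + 3)/(3 + 3) = 0/6 = 0*(1/6) = 0)
H = sqrt(14) ≈ 3.7417
L(B) = 1/(B + sqrt(14))
L(Q(3, -3))*(-202) = -202/(0 + sqrt(14)) = -202/sqrt(14) = (sqrt(14)/14)*(-202) = -101*sqrt(14)/7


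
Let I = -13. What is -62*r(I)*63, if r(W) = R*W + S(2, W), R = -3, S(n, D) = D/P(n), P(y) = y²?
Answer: -279279/2 ≈ -1.3964e+5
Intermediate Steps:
S(n, D) = D/n² (S(n, D) = D/(n²) = D/n²)
r(W) = -11*W/4 (r(W) = -3*W + W/2² = -3*W + W*(¼) = -3*W + W/4 = -11*W/4)
-62*r(I)*63 = -(-341)*(-13)/2*63 = -62*143/4*63 = -4433/2*63 = -279279/2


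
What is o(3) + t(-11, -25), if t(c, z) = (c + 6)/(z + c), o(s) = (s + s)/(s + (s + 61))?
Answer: 551/2412 ≈ 0.22844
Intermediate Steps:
o(s) = 2*s/(61 + 2*s) (o(s) = (2*s)/(s + (61 + s)) = (2*s)/(61 + 2*s) = 2*s/(61 + 2*s))
t(c, z) = (6 + c)/(c + z)
o(3) + t(-11, -25) = 2*3/(61 + 2*3) + (6 - 11)/(-11 - 25) = 2*3/(61 + 6) - 5/(-36) = 2*3/67 - 1/36*(-5) = 2*3*(1/67) + 5/36 = 6/67 + 5/36 = 551/2412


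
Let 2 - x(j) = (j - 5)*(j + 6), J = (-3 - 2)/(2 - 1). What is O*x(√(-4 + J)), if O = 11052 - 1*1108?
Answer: 407704 - 29832*I ≈ 4.077e+5 - 29832.0*I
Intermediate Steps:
J = -5 (J = -5/1 = -5*1 = -5)
O = 9944 (O = 11052 - 1108 = 9944)
x(j) = 2 - (-5 + j)*(6 + j) (x(j) = 2 - (j - 5)*(j + 6) = 2 - (-5 + j)*(6 + j))
O*x(√(-4 + J)) = 9944*(32 - √(-4 - 5) - (√(-4 - 5))²) = 9944*(32 - √(-9) - (√(-9))²) = 9944*(32 - 3*I - (3*I)²) = 9944*(32 - 3*I - 1*(-9)) = 9944*(32 - 3*I + 9) = 9944*(41 - 3*I) = 407704 - 29832*I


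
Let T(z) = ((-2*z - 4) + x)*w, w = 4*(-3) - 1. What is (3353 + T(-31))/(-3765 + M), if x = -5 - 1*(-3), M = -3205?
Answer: -525/1394 ≈ -0.37661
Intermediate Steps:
x = -2 (x = -5 + 3 = -2)
w = -13 (w = -12 - 1 = -13)
T(z) = 78 + 26*z (T(z) = ((-2*z - 4) - 2)*(-13) = ((-4 - 2*z) - 2)*(-13) = (-6 - 2*z)*(-13) = 78 + 26*z)
(3353 + T(-31))/(-3765 + M) = (3353 + (78 + 26*(-31)))/(-3765 - 3205) = (3353 + (78 - 806))/(-6970) = (3353 - 728)*(-1/6970) = 2625*(-1/6970) = -525/1394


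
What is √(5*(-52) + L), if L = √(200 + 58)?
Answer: √(-260 + √258) ≈ 15.618*I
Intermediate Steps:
L = √258 ≈ 16.062
√(5*(-52) + L) = √(5*(-52) + √258) = √(-260 + √258)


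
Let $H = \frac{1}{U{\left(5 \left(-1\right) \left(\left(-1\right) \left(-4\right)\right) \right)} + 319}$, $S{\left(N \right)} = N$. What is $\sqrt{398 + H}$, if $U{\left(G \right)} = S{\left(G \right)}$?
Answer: $\frac{\sqrt{35581897}}{299} \approx 19.95$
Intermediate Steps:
$U{\left(G \right)} = G$
$H = \frac{1}{299}$ ($H = \frac{1}{5 \left(-1\right) \left(\left(-1\right) \left(-4\right)\right) + 319} = \frac{1}{\left(-5\right) 4 + 319} = \frac{1}{-20 + 319} = \frac{1}{299} \approx 0.0033445$)
$\sqrt{398 + H} = \sqrt{398 + \frac{1}{299}} = \sqrt{\frac{119003}{299}} = \frac{\sqrt{35581897}}{299}$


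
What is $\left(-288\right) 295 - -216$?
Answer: $-84744$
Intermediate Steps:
$\left(-288\right) 295 - -216 = -84960 + 216 = -84744$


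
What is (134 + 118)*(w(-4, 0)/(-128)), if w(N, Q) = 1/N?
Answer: 63/128 ≈ 0.49219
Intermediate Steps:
(134 + 118)*(w(-4, 0)/(-128)) = (134 + 118)*(1/(-4*(-128))) = 252*(-1/4*(-1/128)) = 252*(1/512) = 63/128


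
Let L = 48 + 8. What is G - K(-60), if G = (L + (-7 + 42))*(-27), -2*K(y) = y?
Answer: -2487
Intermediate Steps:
L = 56
K(y) = -y/2
G = -2457 (G = (56 + (-7 + 42))*(-27) = (56 + 35)*(-27) = 91*(-27) = -2457)
G - K(-60) = -2457 - (-1)*(-60)/2 = -2457 - 1*30 = -2457 - 30 = -2487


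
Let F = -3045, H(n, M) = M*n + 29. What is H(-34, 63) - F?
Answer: 932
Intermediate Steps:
H(n, M) = 29 + M*n
H(-34, 63) - F = (29 + 63*(-34)) - 1*(-3045) = (29 - 2142) + 3045 = -2113 + 3045 = 932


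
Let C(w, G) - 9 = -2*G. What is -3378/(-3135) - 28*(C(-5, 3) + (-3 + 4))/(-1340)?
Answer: 81294/70015 ≈ 1.1611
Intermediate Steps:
C(w, G) = 9 - 2*G
-3378/(-3135) - 28*(C(-5, 3) + (-3 + 4))/(-1340) = -3378/(-3135) - 28*((9 - 2*3) + (-3 + 4))/(-1340) = -3378*(-1/3135) - 28*((9 - 6) + 1)*(-1/1340) = 1126/1045 - 28*(3 + 1)*(-1/1340) = 1126/1045 - 28*4*(-1/1340) = 1126/1045 - 112*(-1/1340) = 1126/1045 + 28/335 = 81294/70015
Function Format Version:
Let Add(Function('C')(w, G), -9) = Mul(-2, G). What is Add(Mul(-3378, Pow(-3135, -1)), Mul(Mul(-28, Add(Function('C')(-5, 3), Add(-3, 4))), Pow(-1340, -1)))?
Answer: Rational(81294, 70015) ≈ 1.1611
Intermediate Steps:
Function('C')(w, G) = Add(9, Mul(-2, G))
Add(Mul(-3378, Pow(-3135, -1)), Mul(Mul(-28, Add(Function('C')(-5, 3), Add(-3, 4))), Pow(-1340, -1))) = Add(Mul(-3378, Pow(-3135, -1)), Mul(Mul(-28, Add(Add(9, Mul(-2, 3)), Add(-3, 4))), Pow(-1340, -1))) = Add(Mul(-3378, Rational(-1, 3135)), Mul(Mul(-28, Add(Add(9, -6), 1)), Rational(-1, 1340))) = Add(Rational(1126, 1045), Mul(Mul(-28, Add(3, 1)), Rational(-1, 1340))) = Add(Rational(1126, 1045), Mul(Mul(-28, 4), Rational(-1, 1340))) = Add(Rational(1126, 1045), Mul(-112, Rational(-1, 1340))) = Add(Rational(1126, 1045), Rational(28, 335)) = Rational(81294, 70015)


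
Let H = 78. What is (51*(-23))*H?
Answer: -91494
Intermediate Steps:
(51*(-23))*H = (51*(-23))*78 = -1173*78 = -91494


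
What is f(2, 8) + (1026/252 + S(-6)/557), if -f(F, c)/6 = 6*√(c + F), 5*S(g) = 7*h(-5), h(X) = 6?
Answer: 159333/38990 - 36*√10 ≈ -109.76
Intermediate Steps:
S(g) = 42/5 (S(g) = (7*6)/5 = (⅕)*42 = 42/5)
f(F, c) = -36*√(F + c) (f(F, c) = -36*√(c + F) = -36*√(F + c))
f(2, 8) + (1026/252 + S(-6)/557) = -36*√(2 + 8) + (1026/252 + (42/5)/557) = -36*√10 + (1026*(1/252) + (42/5)*(1/557)) = -36*√10 + (57/14 + 42/2785) = -36*√10 + 159333/38990 = 159333/38990 - 36*√10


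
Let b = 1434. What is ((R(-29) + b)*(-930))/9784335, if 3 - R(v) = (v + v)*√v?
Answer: -89094/652289 - 3596*I*√29/652289 ≈ -0.13659 - 0.029688*I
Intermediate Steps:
R(v) = 3 - 2*v^(3/2) (R(v) = 3 - (v + v)*√v = 3 - 2*v*√v = 3 - 2*v^(3/2))
((R(-29) + b)*(-930))/9784335 = (((3 - (-58)*I*√29) + 1434)*(-930))/9784335 = (((3 - (-58)*I*√29) + 1434)*(-930))*(1/9784335) = (((3 + 58*I*√29) + 1434)*(-930))*(1/9784335) = ((1437 + 58*I*√29)*(-930))*(1/9784335) = (-1336410 - 53940*I*√29)*(1/9784335) = -89094/652289 - 3596*I*√29/652289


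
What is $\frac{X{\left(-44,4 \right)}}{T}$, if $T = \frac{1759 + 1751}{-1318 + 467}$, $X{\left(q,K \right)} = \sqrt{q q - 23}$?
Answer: $- \frac{851 \sqrt{1913}}{3510} \approx -10.604$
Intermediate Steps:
$X{\left(q,K \right)} = \sqrt{-23 + q^{2}}$ ($X{\left(q,K \right)} = \sqrt{q^{2} - 23} = \sqrt{-23 + q^{2}}$)
$T = - \frac{3510}{851}$ ($T = \frac{3510}{-851} = 3510 \left(- \frac{1}{851}\right) = - \frac{3510}{851} \approx -4.1246$)
$\frac{X{\left(-44,4 \right)}}{T} = \frac{\sqrt{-23 + \left(-44\right)^{2}}}{- \frac{3510}{851}} = \sqrt{-23 + 1936} \left(- \frac{851}{3510}\right) = \sqrt{1913} \left(- \frac{851}{3510}\right) = - \frac{851 \sqrt{1913}}{3510}$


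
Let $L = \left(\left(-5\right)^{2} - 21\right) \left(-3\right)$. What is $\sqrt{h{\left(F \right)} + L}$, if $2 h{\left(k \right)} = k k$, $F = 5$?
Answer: $\frac{\sqrt{2}}{2} \approx 0.70711$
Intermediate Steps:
$L = -12$ ($L = \left(25 - 21\right) \left(-3\right) = 4 \left(-3\right) = -12$)
$h{\left(k \right)} = \frac{k^{2}}{2}$ ($h{\left(k \right)} = \frac{k k}{2} = \frac{k^{2}}{2}$)
$\sqrt{h{\left(F \right)} + L} = \sqrt{\frac{5^{2}}{2} - 12} = \sqrt{\frac{1}{2} \cdot 25 - 12} = \sqrt{\frac{25}{2} - 12} = \sqrt{\frac{1}{2}} = \frac{\sqrt{2}}{2}$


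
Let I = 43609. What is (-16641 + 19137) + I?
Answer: 46105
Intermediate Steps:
(-16641 + 19137) + I = (-16641 + 19137) + 43609 = 2496 + 43609 = 46105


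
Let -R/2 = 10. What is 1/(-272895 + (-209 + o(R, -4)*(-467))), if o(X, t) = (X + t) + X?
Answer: -1/252556 ≈ -3.9595e-6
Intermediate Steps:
R = -20 (R = -2*10 = -20)
o(X, t) = t + 2*X
1/(-272895 + (-209 + o(R, -4)*(-467))) = 1/(-272895 + (-209 + (-4 + 2*(-20))*(-467))) = 1/(-272895 + (-209 + (-4 - 40)*(-467))) = 1/(-272895 + (-209 - 44*(-467))) = 1/(-272895 + (-209 + 20548)) = 1/(-272895 + 20339) = 1/(-252556) = -1/252556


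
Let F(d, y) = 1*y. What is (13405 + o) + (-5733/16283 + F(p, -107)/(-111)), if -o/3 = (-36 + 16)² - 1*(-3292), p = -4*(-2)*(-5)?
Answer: 4210570795/1807413 ≈ 2329.6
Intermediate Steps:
p = -40 (p = 8*(-5) = -40)
o = -11076 (o = -3*((-36 + 16)² - 1*(-3292)) = -3*((-20)² + 3292) = -3*(400 + 3292) = -3*3692 = -11076)
F(d, y) = y
(13405 + o) + (-5733/16283 + F(p, -107)/(-111)) = (13405 - 11076) + (-5733/16283 - 107/(-111)) = 2329 + (-5733*1/16283 - 107*(-1/111)) = 2329 + (-5733/16283 + 107/111) = 2329 + 1105918/1807413 = 4210570795/1807413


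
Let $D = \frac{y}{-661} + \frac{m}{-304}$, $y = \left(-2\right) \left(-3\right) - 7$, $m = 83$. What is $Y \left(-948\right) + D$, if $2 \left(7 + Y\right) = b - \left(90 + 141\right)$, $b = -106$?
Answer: $\frac{33431802497}{200944} \approx 1.6637 \cdot 10^{5}$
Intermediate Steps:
$y = -1$ ($y = 6 - 7 = -1$)
$D = - \frac{54559}{200944}$ ($D = - \frac{1}{-661} + \frac{83}{-304} = \left(-1\right) \left(- \frac{1}{661}\right) + 83 \left(- \frac{1}{304}\right) = \frac{1}{661} - \frac{83}{304} = - \frac{54559}{200944} \approx -0.27151$)
$Y = - \frac{351}{2}$ ($Y = -7 + \frac{-106 - \left(90 + 141\right)}{2} = -7 + \frac{-106 - 231}{2} = -7 + \frac{1}{2} \left(-337\right) = -7 - \frac{337}{2} = - \frac{351}{2} \approx -175.5$)
$Y \left(-948\right) + D = \left(- \frac{351}{2}\right) \left(-948\right) - \frac{54559}{200944} = 166374 - \frac{54559}{200944} = \frac{33431802497}{200944}$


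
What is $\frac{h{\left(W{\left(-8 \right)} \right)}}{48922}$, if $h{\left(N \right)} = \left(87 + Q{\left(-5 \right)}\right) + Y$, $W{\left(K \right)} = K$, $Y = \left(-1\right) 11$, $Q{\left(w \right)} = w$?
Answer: $\frac{71}{48922} \approx 0.0014513$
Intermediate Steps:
$Y = -11$
$h{\left(N \right)} = 71$ ($h{\left(N \right)} = \left(87 - 5\right) - 11 = 82 - 11 = 71$)
$\frac{h{\left(W{\left(-8 \right)} \right)}}{48922} = \frac{71}{48922}$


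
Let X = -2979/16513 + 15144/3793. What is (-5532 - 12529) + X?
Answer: -1130990450824/62633809 ≈ -18057.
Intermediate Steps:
X = 238773525/62633809 (X = -2979*1/16513 + 15144*(1/3793) = -2979/16513 + 15144/3793 = 238773525/62633809 ≈ 3.8122)
(-5532 - 12529) + X = (-5532 - 12529) + 238773525/62633809 = -18061 + 238773525/62633809 = -1130990450824/62633809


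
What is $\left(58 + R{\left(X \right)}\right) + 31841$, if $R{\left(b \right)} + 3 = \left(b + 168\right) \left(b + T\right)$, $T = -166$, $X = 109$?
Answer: $16107$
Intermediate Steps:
$R{\left(b \right)} = -3 + \left(-166 + b\right) \left(168 + b\right)$ ($R{\left(b \right)} = -3 + \left(b + 168\right) \left(b - 166\right) = -3 + \left(168 + b\right) \left(-166 + b\right) = -3 + \left(-166 + b\right) \left(168 + b\right)$)
$\left(58 + R{\left(X \right)}\right) + 31841 = \left(58 + \left(-27891 + 109^{2} + 2 \cdot 109\right)\right) + 31841 = \left(58 + \left(-27891 + 11881 + 218\right)\right) + 31841 = \left(58 - 15792\right) + 31841 = -15734 + 31841 = 16107$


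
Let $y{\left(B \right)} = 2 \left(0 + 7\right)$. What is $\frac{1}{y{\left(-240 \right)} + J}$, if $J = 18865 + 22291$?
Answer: $\frac{1}{41170} \approx 2.429 \cdot 10^{-5}$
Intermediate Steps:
$J = 41156$
$y{\left(B \right)} = 14$ ($y{\left(B \right)} = 2 \cdot 7 = 14$)
$\frac{1}{y{\left(-240 \right)} + J} = \frac{1}{14 + 41156} = \frac{1}{41170}$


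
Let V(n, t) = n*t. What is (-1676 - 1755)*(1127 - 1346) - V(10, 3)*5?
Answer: 751239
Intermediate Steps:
(-1676 - 1755)*(1127 - 1346) - V(10, 3)*5 = (-1676 - 1755)*(1127 - 1346) - 10*3*5 = -3431*(-219) - 30*5 = 751389 - 1*150 = 751389 - 150 = 751239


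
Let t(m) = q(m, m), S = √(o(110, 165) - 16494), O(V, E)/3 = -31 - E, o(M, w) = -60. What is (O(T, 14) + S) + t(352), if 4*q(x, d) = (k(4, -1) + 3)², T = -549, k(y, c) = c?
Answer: -134 + I*√16554 ≈ -134.0 + 128.66*I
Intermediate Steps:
O(V, E) = -93 - 3*E (O(V, E) = 3*(-31 - E) = -93 - 3*E)
S = I*√16554 (S = √(-60 - 16494) = √(-16554) = I*√16554 ≈ 128.66*I)
q(x, d) = 1 (q(x, d) = (-1 + 3)²/4 = (¼)*2² = (¼)*4 = 1)
t(m) = 1
(O(T, 14) + S) + t(352) = ((-93 - 3*14) + I*√16554) + 1 = ((-93 - 42) + I*√16554) + 1 = (-135 + I*√16554) + 1 = -134 + I*√16554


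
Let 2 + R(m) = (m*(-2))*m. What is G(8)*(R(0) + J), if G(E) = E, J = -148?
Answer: -1200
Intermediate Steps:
R(m) = -2 - 2*m² (R(m) = -2 + (m*(-2))*m = -2 + (-2*m)*m = -2 - 2*m²)
G(8)*(R(0) + J) = 8*((-2 - 2*0²) - 148) = 8*((-2 - 2*0) - 148) = 8*((-2 + 0) - 148) = 8*(-2 - 148) = 8*(-150) = -1200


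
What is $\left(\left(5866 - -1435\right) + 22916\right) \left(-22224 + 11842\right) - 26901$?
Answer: $-313739795$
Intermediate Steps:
$\left(\left(5866 - -1435\right) + 22916\right) \left(-22224 + 11842\right) - 26901 = \left(\left(5866 + 1435\right) + 22916\right) \left(-10382\right) - 26901 = \left(7301 + 22916\right) \left(-10382\right) - 26901 = 30217 \left(-10382\right) - 26901 = -313712894 - 26901 = -313739795$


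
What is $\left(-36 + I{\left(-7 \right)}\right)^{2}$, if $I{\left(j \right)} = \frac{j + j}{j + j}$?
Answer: $1225$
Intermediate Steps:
$I{\left(j \right)} = 1$ ($I{\left(j \right)} = \frac{2 j}{2 j} = 2 j \frac{1}{2 j} = 1$)
$\left(-36 + I{\left(-7 \right)}\right)^{2} = \left(-36 + 1\right)^{2} = \left(-35\right)^{2} = 1225$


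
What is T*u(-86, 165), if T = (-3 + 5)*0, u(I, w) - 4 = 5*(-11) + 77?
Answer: 0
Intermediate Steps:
u(I, w) = 26 (u(I, w) = 4 + (5*(-11) + 77) = 4 + (-55 + 77) = 4 + 22 = 26)
T = 0 (T = 2*0 = 0)
T*u(-86, 165) = 0*26 = 0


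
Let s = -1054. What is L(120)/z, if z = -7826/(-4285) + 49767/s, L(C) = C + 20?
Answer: -632294600/205002991 ≈ -3.0843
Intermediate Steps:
L(C) = 20 + C
z = -205002991/4516390 (z = -7826/(-4285) + 49767/(-1054) = -7826*(-1/4285) + 49767*(-1/1054) = 7826/4285 - 49767/1054 = -205002991/4516390 ≈ -45.391)
L(120)/z = (20 + 120)/(-205002991/4516390) = 140*(-4516390/205002991) = -632294600/205002991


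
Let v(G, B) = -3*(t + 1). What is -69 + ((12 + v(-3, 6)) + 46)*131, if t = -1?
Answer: 7529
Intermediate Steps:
v(G, B) = 0 (v(G, B) = -3*(-1 + 1) = -3*0 = 0)
-69 + ((12 + v(-3, 6)) + 46)*131 = -69 + ((12 + 0) + 46)*131 = -69 + (12 + 46)*131 = -69 + 58*131 = -69 + 7598 = 7529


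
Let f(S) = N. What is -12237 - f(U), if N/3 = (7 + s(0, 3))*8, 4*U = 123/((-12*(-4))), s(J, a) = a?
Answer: -12477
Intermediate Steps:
U = 41/64 (U = (123/((-12*(-4))))/4 = (123/48)/4 = (123*(1/48))/4 = (¼)*(41/16) = 41/64 ≈ 0.64063)
N = 240 (N = 3*((7 + 3)*8) = 3*(10*8) = 3*80 = 240)
f(S) = 240
-12237 - f(U) = -12237 - 1*240 = -12237 - 240 = -12477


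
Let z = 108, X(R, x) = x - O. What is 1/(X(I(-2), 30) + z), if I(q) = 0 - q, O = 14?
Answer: 1/124 ≈ 0.0080645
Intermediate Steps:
I(q) = -q
X(R, x) = -14 + x (X(R, x) = x - 1*14 = x - 14 = -14 + x)
1/(X(I(-2), 30) + z) = 1/((-14 + 30) + 108) = 1/(16 + 108) = 1/124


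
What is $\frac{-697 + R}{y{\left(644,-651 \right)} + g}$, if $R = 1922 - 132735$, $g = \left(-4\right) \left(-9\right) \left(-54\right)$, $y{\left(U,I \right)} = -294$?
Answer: $\frac{65755}{1119} \approx 58.762$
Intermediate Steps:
$g = -1944$ ($g = 36 \left(-54\right) = -1944$)
$R = -130813$
$\frac{-697 + R}{y{\left(644,-651 \right)} + g} = \frac{-697 - 130813}{-294 - 1944} = - \frac{131510}{-2238} = \left(-131510\right) \left(- \frac{1}{2238}\right) = \frac{65755}{1119}$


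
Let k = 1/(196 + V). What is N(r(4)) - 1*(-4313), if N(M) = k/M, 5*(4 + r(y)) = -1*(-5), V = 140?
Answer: 4347503/1008 ≈ 4313.0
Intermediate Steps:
r(y) = -3 (r(y) = -4 + (-1*(-5))/5 = -4 + (1/5)*5 = -4 + 1 = -3)
k = 1/336 (k = 1/(196 + 140) = 1/336 ≈ 0.0029762)
N(M) = 1/(336*M)
N(r(4)) - 1*(-4313) = (1/336)/(-3) - 1*(-4313) = (1/336)*(-1/3) + 4313 = -1/1008 + 4313 = 4347503/1008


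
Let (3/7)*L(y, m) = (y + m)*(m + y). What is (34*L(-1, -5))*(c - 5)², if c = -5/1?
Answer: 285600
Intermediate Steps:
L(y, m) = 7*(m + y)²/3 (L(y, m) = 7*((y + m)*(m + y))/3 = 7*((m + y)*(m + y))/3 = 7*(m + y)²/3)
c = -5 (c = -5*1 = -5)
(34*L(-1, -5))*(c - 5)² = (34*(7*(-5 - 1)²/3))*(-5 - 5)² = (34*((7/3)*(-6)²))*(-10)² = (34*((7/3)*36))*100 = (34*84)*100 = 2856*100 = 285600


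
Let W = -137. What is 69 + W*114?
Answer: -15549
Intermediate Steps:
69 + W*114 = 69 - 137*114 = 69 - 15618 = -15549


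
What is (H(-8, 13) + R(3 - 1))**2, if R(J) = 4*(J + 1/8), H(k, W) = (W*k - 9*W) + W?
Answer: 159201/4 ≈ 39800.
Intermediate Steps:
H(k, W) = -8*W + W*k (H(k, W) = (-9*W + W*k) + W = -8*W + W*k)
R(J) = 1/2 + 4*J (R(J) = 4*(J + 1/8) = 4*(1/8 + J) = 1/2 + 4*J)
(H(-8, 13) + R(3 - 1))**2 = (13*(-8 - 8) + (1/2 + 4*(3 - 1)))**2 = (13*(-16) + (1/2 + 4*2))**2 = (-208 + (1/2 + 8))**2 = (-208 + 17/2)**2 = (-399/2)**2 = 159201/4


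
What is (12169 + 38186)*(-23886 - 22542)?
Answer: -2337881940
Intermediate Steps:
(12169 + 38186)*(-23886 - 22542) = 50355*(-46428) = -2337881940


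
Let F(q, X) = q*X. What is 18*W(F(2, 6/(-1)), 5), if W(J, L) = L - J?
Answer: 306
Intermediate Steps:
F(q, X) = X*q
18*W(F(2, 6/(-1)), 5) = 18*(5 - 6/(-1)*2) = 18*(5 - 6*(-1)*2) = 18*(5 - (-6)*2) = 18*(5 - 1*(-12)) = 18*(5 + 12) = 18*17 = 306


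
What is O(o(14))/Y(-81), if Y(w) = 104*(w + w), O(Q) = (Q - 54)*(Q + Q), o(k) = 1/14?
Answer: 755/1651104 ≈ 0.00045727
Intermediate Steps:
o(k) = 1/14
O(Q) = 2*Q*(-54 + Q) (O(Q) = (-54 + Q)*(2*Q) = 2*Q*(-54 + Q))
Y(w) = 208*w (Y(w) = 104*(2*w) = 208*w)
O(o(14))/Y(-81) = (2*(1/14)*(-54 + 1/14))/((208*(-81))) = (2*(1/14)*(-755/14))/(-16848) = -755/98*(-1/16848) = 755/1651104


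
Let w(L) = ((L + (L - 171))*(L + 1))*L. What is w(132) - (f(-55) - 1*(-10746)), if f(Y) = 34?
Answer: 1621928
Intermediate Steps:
w(L) = L*(1 + L)*(-171 + 2*L) (w(L) = ((L + (-171 + L))*(1 + L))*L = ((-171 + 2*L)*(1 + L))*L = ((1 + L)*(-171 + 2*L))*L = L*(1 + L)*(-171 + 2*L))
w(132) - (f(-55) - 1*(-10746)) = 132*(-171 - 169*132 + 2*132²) - (34 - 1*(-10746)) = 132*(-171 - 22308 + 2*17424) - (34 + 10746) = 132*(-171 - 22308 + 34848) - 1*10780 = 132*12369 - 10780 = 1632708 - 10780 = 1621928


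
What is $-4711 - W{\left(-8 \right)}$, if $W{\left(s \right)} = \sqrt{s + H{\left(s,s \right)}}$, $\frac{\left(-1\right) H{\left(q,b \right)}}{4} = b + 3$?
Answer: $-4711 - 2 \sqrt{3} \approx -4714.5$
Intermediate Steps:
$H{\left(q,b \right)} = -12 - 4 b$ ($H{\left(q,b \right)} = - 4 \left(b + 3\right) = - 4 \left(3 + b\right) = -12 - 4 b$)
$W{\left(s \right)} = \sqrt{-12 - 3 s}$ ($W{\left(s \right)} = \sqrt{s - \left(12 + 4 s\right)} = \sqrt{-12 - 3 s}$)
$-4711 - W{\left(-8 \right)} = -4711 - \sqrt{-12 - -24} = -4711 - \sqrt{-12 + 24} = -4711 - \sqrt{12} = -4711 - 2 \sqrt{3}$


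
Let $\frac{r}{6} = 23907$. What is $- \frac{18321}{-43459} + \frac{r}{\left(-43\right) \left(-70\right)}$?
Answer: $\frac{3144496044}{65405795} \approx 48.077$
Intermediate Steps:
$r = 143442$ ($r = 6 \cdot 23907 = 143442$)
$- \frac{18321}{-43459} + \frac{r}{\left(-43\right) \left(-70\right)} = - \frac{18321}{-43459} + \frac{143442}{\left(-43\right) \left(-70\right)} = \left(-18321\right) \left(- \frac{1}{43459}\right) + \frac{143442}{3010} = \frac{18321}{43459} + 143442 \cdot \frac{1}{3010} = \frac{18321}{43459} + \frac{71721}{1505} = \frac{3144496044}{65405795}$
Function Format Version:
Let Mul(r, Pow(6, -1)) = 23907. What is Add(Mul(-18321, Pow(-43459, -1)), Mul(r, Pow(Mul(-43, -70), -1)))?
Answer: Rational(3144496044, 65405795) ≈ 48.077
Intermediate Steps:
r = 143442 (r = Mul(6, 23907) = 143442)
Add(Mul(-18321, Pow(-43459, -1)), Mul(r, Pow(Mul(-43, -70), -1))) = Add(Mul(-18321, Pow(-43459, -1)), Mul(143442, Pow(Mul(-43, -70), -1))) = Add(Mul(-18321, Rational(-1, 43459)), Mul(143442, Pow(3010, -1))) = Add(Rational(18321, 43459), Mul(143442, Rational(1, 3010))) = Add(Rational(18321, 43459), Rational(71721, 1505)) = Rational(3144496044, 65405795)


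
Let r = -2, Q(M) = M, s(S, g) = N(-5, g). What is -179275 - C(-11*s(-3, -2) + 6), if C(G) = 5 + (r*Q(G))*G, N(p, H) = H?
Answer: -177712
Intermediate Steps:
s(S, g) = g
C(G) = 5 - 2*G**2 (C(G) = 5 + (-2*G)*G = 5 - 2*G**2)
-179275 - C(-11*s(-3, -2) + 6) = -179275 - (5 - 2*(-11*(-2) + 6)**2) = -179275 - (5 - 2*(22 + 6)**2) = -179275 - (5 - 2*28**2) = -179275 - (5 - 2*784) = -179275 - (5 - 1568) = -179275 - 1*(-1563) = -179275 + 1563 = -177712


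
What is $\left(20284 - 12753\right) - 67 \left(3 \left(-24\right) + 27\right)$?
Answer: $10546$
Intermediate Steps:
$\left(20284 - 12753\right) - 67 \left(3 \left(-24\right) + 27\right) = \left(20284 - 12753\right) - 67 \left(-72 + 27\right) = \left(20284 - 12753\right) - -3015 = 7531 + 3015 = 10546$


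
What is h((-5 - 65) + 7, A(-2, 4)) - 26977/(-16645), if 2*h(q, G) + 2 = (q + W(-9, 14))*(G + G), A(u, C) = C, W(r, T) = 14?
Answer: -3252088/16645 ≈ -195.38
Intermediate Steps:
h(q, G) = -1 + G*(14 + q) (h(q, G) = -1 + ((q + 14)*(G + G))/2 = -1 + ((14 + q)*(2*G))/2 = -1 + (2*G*(14 + q))/2 = -1 + G*(14 + q))
h((-5 - 65) + 7, A(-2, 4)) - 26977/(-16645) = (-1 + 14*4 + 4*((-5 - 65) + 7)) - 26977/(-16645) = (-1 + 56 + 4*(-70 + 7)) - 26977*(-1/16645) = (-1 + 56 + 4*(-63)) + 26977/16645 = (-1 + 56 - 252) + 26977/16645 = -197 + 26977/16645 = -3252088/16645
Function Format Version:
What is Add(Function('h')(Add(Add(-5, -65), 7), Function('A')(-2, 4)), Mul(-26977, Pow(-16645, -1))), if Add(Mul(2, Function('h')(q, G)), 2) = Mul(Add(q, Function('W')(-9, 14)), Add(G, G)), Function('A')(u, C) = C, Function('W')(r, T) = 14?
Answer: Rational(-3252088, 16645) ≈ -195.38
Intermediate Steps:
Function('h')(q, G) = Add(-1, Mul(G, Add(14, q))) (Function('h')(q, G) = Add(-1, Mul(Rational(1, 2), Mul(Add(q, 14), Add(G, G)))) = Add(-1, Mul(Rational(1, 2), Mul(Add(14, q), Mul(2, G)))) = Add(-1, Mul(Rational(1, 2), Mul(2, G, Add(14, q)))) = Add(-1, Mul(G, Add(14, q))))
Add(Function('h')(Add(Add(-5, -65), 7), Function('A')(-2, 4)), Mul(-26977, Pow(-16645, -1))) = Add(Add(-1, Mul(14, 4), Mul(4, Add(Add(-5, -65), 7))), Mul(-26977, Pow(-16645, -1))) = Add(Add(-1, 56, Mul(4, Add(-70, 7))), Mul(-26977, Rational(-1, 16645))) = Add(Add(-1, 56, Mul(4, -63)), Rational(26977, 16645)) = Add(Add(-1, 56, -252), Rational(26977, 16645)) = Add(-197, Rational(26977, 16645)) = Rational(-3252088, 16645)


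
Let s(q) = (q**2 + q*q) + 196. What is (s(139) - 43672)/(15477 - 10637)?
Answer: -2417/2420 ≈ -0.99876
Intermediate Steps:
s(q) = 196 + 2*q**2 (s(q) = (q**2 + q**2) + 196 = 2*q**2 + 196 = 196 + 2*q**2)
(s(139) - 43672)/(15477 - 10637) = ((196 + 2*139**2) - 43672)/(15477 - 10637) = ((196 + 2*19321) - 43672)/4840 = ((196 + 38642) - 43672)*(1/4840) = (38838 - 43672)*(1/4840) = -4834*1/4840 = -2417/2420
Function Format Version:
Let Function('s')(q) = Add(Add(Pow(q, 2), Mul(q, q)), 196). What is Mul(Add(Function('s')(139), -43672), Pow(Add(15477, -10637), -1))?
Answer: Rational(-2417, 2420) ≈ -0.99876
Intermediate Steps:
Function('s')(q) = Add(196, Mul(2, Pow(q, 2))) (Function('s')(q) = Add(Add(Pow(q, 2), Pow(q, 2)), 196) = Add(Mul(2, Pow(q, 2)), 196) = Add(196, Mul(2, Pow(q, 2))))
Mul(Add(Function('s')(139), -43672), Pow(Add(15477, -10637), -1)) = Mul(Add(Add(196, Mul(2, Pow(139, 2))), -43672), Pow(Add(15477, -10637), -1)) = Mul(Add(Add(196, Mul(2, 19321)), -43672), Pow(4840, -1)) = Mul(Add(Add(196, 38642), -43672), Rational(1, 4840)) = Mul(Add(38838, -43672), Rational(1, 4840)) = Mul(-4834, Rational(1, 4840)) = Rational(-2417, 2420)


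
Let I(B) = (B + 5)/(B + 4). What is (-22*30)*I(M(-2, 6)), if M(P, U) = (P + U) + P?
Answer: -770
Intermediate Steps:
M(P, U) = U + 2*P
I(B) = (5 + B)/(4 + B)
(-22*30)*I(M(-2, 6)) = (-22*30)*((5 + (6 + 2*(-2)))/(4 + (6 + 2*(-2)))) = -660*(5 + (6 - 4))/(4 + (6 - 4)) = -660*(5 + 2)/(4 + 2) = -660*7/6 = -770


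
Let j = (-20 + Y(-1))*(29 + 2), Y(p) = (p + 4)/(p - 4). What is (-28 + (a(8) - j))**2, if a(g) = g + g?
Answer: 9815689/25 ≈ 3.9263e+5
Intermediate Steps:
Y(p) = (4 + p)/(-4 + p)
a(g) = 2*g
j = -3193/5 (j = (-20 + (4 - 1)/(-4 - 1))*(29 + 2) = (-20 + 3/(-5))*31 = (-20 - 1/5*3)*31 = (-20 - 3/5)*31 = -103/5*31 = -3193/5 ≈ -638.60)
(-28 + (a(8) - j))**2 = (-28 + (2*8 - 1*(-3193/5)))**2 = (-28 + (16 + 3193/5))**2 = (-28 + 3273/5)**2 = (3133/5)**2 = 9815689/25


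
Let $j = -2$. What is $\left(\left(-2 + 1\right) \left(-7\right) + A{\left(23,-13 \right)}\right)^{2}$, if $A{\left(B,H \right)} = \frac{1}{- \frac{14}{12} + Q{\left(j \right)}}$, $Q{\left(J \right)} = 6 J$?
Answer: $\frac{299209}{6241} \approx 47.943$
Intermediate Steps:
$A{\left(B,H \right)} = - \frac{6}{79}$ ($A{\left(B,H \right)} = \frac{1}{- \frac{14}{12} + 6 \left(-2\right)} = \frac{1}{\left(-14\right) \frac{1}{12} - 12} = \frac{1}{- \frac{7}{6} - 12} = \frac{1}{- \frac{79}{6}} = - \frac{6}{79}$)
$\left(\left(-2 + 1\right) \left(-7\right) + A{\left(23,-13 \right)}\right)^{2} = \left(\left(-2 + 1\right) \left(-7\right) - \frac{6}{79}\right)^{2} = \left(\left(-1\right) \left(-7\right) - \frac{6}{79}\right)^{2} = \left(7 - \frac{6}{79}\right)^{2} = \left(\frac{547}{79}\right)^{2} = \frac{299209}{6241}$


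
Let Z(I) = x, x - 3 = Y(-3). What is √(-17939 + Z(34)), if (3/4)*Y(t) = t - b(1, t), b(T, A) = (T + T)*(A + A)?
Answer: 2*I*√4481 ≈ 133.88*I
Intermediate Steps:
b(T, A) = 4*A*T (b(T, A) = (2*T)*(2*A) = 4*A*T)
Y(t) = -4*t (Y(t) = 4*(t - 4*t)/3 = 4*(-3*t)/3 = -4*t)
x = 15 (x = 3 - 4*(-3) = 3 + 12 = 15)
Z(I) = 15
√(-17939 + Z(34)) = √(-17939 + 15) = √(-17924) = 2*I*√4481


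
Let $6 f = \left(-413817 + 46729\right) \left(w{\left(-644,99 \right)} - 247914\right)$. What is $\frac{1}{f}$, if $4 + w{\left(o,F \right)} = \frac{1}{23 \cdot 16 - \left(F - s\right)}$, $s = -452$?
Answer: $\frac{549}{8327206818280} \approx 6.5928 \cdot 10^{-11}$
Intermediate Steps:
$w{\left(o,F \right)} = -4 + \frac{1}{-84 - F}$ ($w{\left(o,F \right)} = -4 + \frac{1}{23 \cdot 16 - \left(452 + F\right)} = -4 + \frac{1}{368 - \left(452 + F\right)} = -4 + \frac{1}{-84 - F}$)
$f = \frac{8327206818280}{549}$ ($f = \frac{\left(-413817 + 46729\right) \left(\frac{-337 - 396}{84 + 99} - 247914\right)}{6} = \frac{\left(-367088\right) \left(\frac{-337 - 396}{183} - 247914\right)}{6} = \frac{\left(-367088\right) \left(\frac{1}{183} \left(-733\right) - 247914\right)}{6} = \frac{\left(-367088\right) \left(- \frac{733}{183} - 247914\right)}{6} = \frac{\left(-367088\right) \left(- \frac{45368995}{183}\right)}{6} = \frac{1}{6} \cdot \frac{16654413636560}{183} = \frac{8327206818280}{549} \approx 1.5168 \cdot 10^{10}$)
$\frac{1}{f} = \frac{1}{\frac{8327206818280}{549}} = \frac{549}{8327206818280}$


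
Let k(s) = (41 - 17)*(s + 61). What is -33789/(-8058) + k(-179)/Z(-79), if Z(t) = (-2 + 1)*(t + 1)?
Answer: -1121373/34918 ≈ -32.114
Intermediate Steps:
k(s) = 1464 + 24*s (k(s) = 24*(61 + s) = 1464 + 24*s)
Z(t) = -1 - t (Z(t) = -(1 + t) = -1 - t)
-33789/(-8058) + k(-179)/Z(-79) = -33789/(-8058) + (1464 + 24*(-179))/(-1 - 1*(-79)) = -33789*(-1/8058) + (1464 - 4296)/(-1 + 79) = 11263/2686 - 2832/78 = 11263/2686 - 2832*1/78 = 11263/2686 - 472/13 = -1121373/34918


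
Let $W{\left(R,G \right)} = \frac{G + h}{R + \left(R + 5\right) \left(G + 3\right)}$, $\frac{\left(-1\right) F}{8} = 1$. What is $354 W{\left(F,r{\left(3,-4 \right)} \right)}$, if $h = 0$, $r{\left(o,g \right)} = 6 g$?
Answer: $- \frac{8496}{55} \approx -154.47$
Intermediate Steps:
$F = -8$ ($F = \left(-8\right) 1 = -8$)
$W{\left(R,G \right)} = \frac{G}{R + \left(3 + G\right) \left(5 + R\right)}$ ($W{\left(R,G \right)} = \frac{G + 0}{R + \left(R + 5\right) \left(G + 3\right)} = \frac{G}{R + \left(5 + R\right) \left(3 + G\right)} = \frac{G}{R + \left(3 + G\right) \left(5 + R\right)}$)
$354 W{\left(F,r{\left(3,-4 \right)} \right)} = 354 \frac{6 \left(-4\right)}{15 + 4 \left(-8\right) + 5 \cdot 6 \left(-4\right) + 6 \left(-4\right) \left(-8\right)} = 354 \left(- \frac{24}{15 - 32 + 5 \left(-24\right) - -192}\right) = 354 \left(- \frac{24}{15 - 32 - 120 + 192}\right) = 354 \left(- \frac{24}{55}\right) = - \frac{8496}{55}$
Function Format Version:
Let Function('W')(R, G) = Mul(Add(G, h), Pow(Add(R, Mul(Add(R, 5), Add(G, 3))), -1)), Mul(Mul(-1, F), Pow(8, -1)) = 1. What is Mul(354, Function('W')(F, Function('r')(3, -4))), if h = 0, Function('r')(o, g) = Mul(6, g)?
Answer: Rational(-8496, 55) ≈ -154.47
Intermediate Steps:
F = -8 (F = Mul(-8, 1) = -8)
Function('W')(R, G) = Mul(G, Pow(Add(R, Mul(Add(3, G), Add(5, R))), -1)) (Function('W')(R, G) = Mul(Add(G, 0), Pow(Add(R, Mul(Add(R, 5), Add(G, 3))), -1)) = Mul(G, Pow(Add(R, Mul(Add(5, R), Add(3, G))), -1)) = Mul(G, Pow(Add(R, Mul(Add(3, G), Add(5, R))), -1)))
Mul(354, Function('W')(F, Function('r')(3, -4))) = Mul(354, Mul(Mul(6, -4), Pow(Add(15, Mul(4, -8), Mul(5, Mul(6, -4)), Mul(Mul(6, -4), -8)), -1))) = Mul(354, Mul(-24, Pow(Add(15, -32, Mul(5, -24), Mul(-24, -8)), -1))) = Mul(354, Mul(-24, Pow(Add(15, -32, -120, 192), -1))) = Mul(354, Mul(-24, Pow(55, -1))) = Mul(354, Mul(-24, Rational(1, 55))) = Mul(354, Rational(-24, 55)) = Rational(-8496, 55)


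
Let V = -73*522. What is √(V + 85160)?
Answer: √47054 ≈ 216.92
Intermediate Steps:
V = -38106
√(V + 85160) = √(-38106 + 85160) = √47054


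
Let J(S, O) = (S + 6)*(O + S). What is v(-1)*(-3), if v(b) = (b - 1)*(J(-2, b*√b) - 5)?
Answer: -78 - 24*I ≈ -78.0 - 24.0*I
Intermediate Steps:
J(S, O) = (6 + S)*(O + S)
v(b) = (-1 + b)*(-13 + 4*b^(3/2)) (v(b) = (b - 1)*(((-2)² + 6*(b*√b) + 6*(-2) + (b*√b)*(-2)) - 5) = (-1 + b)*((4 + 6*b^(3/2) - 12 + b^(3/2)*(-2)) - 5) = (-1 + b)*((4 + 6*b^(3/2) - 12 - 2*b^(3/2)) - 5) = (-1 + b)*((-8 + 4*b^(3/2)) - 5) = (-1 + b)*(-13 + 4*b^(3/2)))
v(-1)*(-3) = (13 - 13*(-1) - (-4)*I + 4*(-1)^(5/2))*(-3) = (13 + 13 - (-4)*I + 4*I)*(-3) = (13 + 13 + 4*I + 4*I)*(-3) = (26 + 8*I)*(-3) = -78 - 24*I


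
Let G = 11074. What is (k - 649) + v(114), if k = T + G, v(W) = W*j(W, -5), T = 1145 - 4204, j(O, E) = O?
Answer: 20362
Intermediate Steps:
T = -3059
v(W) = W² (v(W) = W*W = W²)
k = 8015 (k = -3059 + 11074 = 8015)
(k - 649) + v(114) = (8015 - 649) + 114² = 7366 + 12996 = 20362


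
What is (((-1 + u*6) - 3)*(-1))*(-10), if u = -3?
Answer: -220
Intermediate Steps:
(((-1 + u*6) - 3)*(-1))*(-10) = (((-1 - 3*6) - 3)*(-1))*(-10) = (((-1 - 18) - 3)*(-1))*(-10) = ((-19 - 3)*(-1))*(-10) = -22*(-1)*(-10) = 22*(-10) = -220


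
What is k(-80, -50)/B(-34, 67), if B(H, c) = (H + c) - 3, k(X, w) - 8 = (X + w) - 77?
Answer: -199/30 ≈ -6.6333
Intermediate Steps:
k(X, w) = -69 + X + w (k(X, w) = 8 + ((X + w) - 77) = 8 + (-77 + X + w) = -69 + X + w)
B(H, c) = -3 + H + c
k(-80, -50)/B(-34, 67) = (-69 - 80 - 50)/(-3 - 34 + 67) = -199/30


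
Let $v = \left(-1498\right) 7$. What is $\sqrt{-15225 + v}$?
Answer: $i \sqrt{25711} \approx 160.35 i$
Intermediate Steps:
$v = -10486$
$\sqrt{-15225 + v} = \sqrt{-15225 - 10486} = \sqrt{-25711} = i \sqrt{25711}$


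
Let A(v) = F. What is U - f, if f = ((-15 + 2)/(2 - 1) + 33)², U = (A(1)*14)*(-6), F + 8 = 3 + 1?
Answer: -64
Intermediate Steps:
F = -4 (F = -8 + (3 + 1) = -8 + 4 = -4)
A(v) = -4
U = 336 (U = -4*14*(-6) = -56*(-6) = 336)
f = 400 (f = (-13/1 + 33)² = (-13*1 + 33)² = (-13 + 33)² = 20² = 400)
U - f = 336 - 1*400 = 336 - 400 = -64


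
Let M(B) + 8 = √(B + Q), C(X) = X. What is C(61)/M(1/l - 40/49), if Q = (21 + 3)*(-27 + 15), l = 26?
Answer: -621712/449439 - 427*I*√9565478/449439 ≈ -1.3833 - 2.9384*I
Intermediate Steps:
Q = -288 (Q = 24*(-12) = -288)
M(B) = -8 + √(-288 + B) (M(B) = -8 + √(B - 288) = -8 + √(-288 + B))
C(61)/M(1/l - 40/49) = 61/(-8 + √(-288 + (1/26 - 40/49))) = 61/(-8 + √(-288 - 991/1274)) = 61/(-8 + √(-367903/1274)) = 61/(-8 + I*√9565478/182)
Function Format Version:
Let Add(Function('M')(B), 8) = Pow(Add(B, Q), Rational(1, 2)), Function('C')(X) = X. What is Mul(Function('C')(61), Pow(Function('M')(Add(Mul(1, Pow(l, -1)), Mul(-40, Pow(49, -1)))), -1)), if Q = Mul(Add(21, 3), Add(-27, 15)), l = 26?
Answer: Add(Rational(-621712, 449439), Mul(Rational(-427, 449439), I, Pow(9565478, Rational(1, 2)))) ≈ Add(-1.3833, Mul(-2.9384, I))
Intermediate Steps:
Q = -288 (Q = Mul(24, -12) = -288)
Function('M')(B) = Add(-8, Pow(Add(-288, B), Rational(1, 2))) (Function('M')(B) = Add(-8, Pow(Add(B, -288), Rational(1, 2))) = Add(-8, Pow(Add(-288, B), Rational(1, 2))))
Mul(Function('C')(61), Pow(Function('M')(Add(Mul(1, Pow(l, -1)), Mul(-40, Pow(49, -1)))), -1)) = Mul(61, Pow(Add(-8, Pow(Add(-288, Add(Mul(1, Pow(26, -1)), Mul(-40, Pow(49, -1)))), Rational(1, 2))), -1)) = Mul(61, Pow(Add(-8, Pow(Add(-288, Add(Mul(1, Rational(1, 26)), Mul(-40, Rational(1, 49)))), Rational(1, 2))), -1)) = Mul(61, Pow(Add(-8, Pow(Add(-288, Add(Rational(1, 26), Rational(-40, 49))), Rational(1, 2))), -1)) = Mul(61, Pow(Add(-8, Pow(Add(-288, Rational(-991, 1274)), Rational(1, 2))), -1)) = Mul(61, Pow(Add(-8, Pow(Rational(-367903, 1274), Rational(1, 2))), -1)) = Mul(61, Pow(Add(-8, Mul(Rational(1, 182), I, Pow(9565478, Rational(1, 2)))), -1))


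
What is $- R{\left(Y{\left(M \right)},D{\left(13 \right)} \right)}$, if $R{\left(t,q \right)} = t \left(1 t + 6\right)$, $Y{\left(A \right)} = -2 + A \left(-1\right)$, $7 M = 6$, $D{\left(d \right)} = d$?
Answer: $\frac{440}{49} \approx 8.9796$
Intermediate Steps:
$M = \frac{6}{7}$ ($M = \frac{1}{7} \cdot 6 = \frac{6}{7} \approx 0.85714$)
$Y{\left(A \right)} = -2 - A$
$R{\left(t,q \right)} = t \left(6 + t\right)$ ($R{\left(t,q \right)} = t \left(t + 6\right) = t \left(6 + t\right)$)
$- R{\left(Y{\left(M \right)},D{\left(13 \right)} \right)} = - \left(-2 - \frac{6}{7}\right) \left(6 - \frac{20}{7}\right) = - \frac{\left(-20\right) \left(6 - \frac{20}{7}\right)}{7} = - \frac{\left(-20\right) 22}{7 \cdot 7} = \left(-1\right) \left(- \frac{440}{49}\right) = \frac{440}{49}$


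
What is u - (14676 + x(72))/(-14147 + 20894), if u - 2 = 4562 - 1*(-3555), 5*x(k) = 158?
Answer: 273820927/33735 ≈ 8116.8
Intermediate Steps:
x(k) = 158/5 (x(k) = (⅕)*158 = 158/5)
u = 8119 (u = 2 + (4562 - 1*(-3555)) = 2 + (4562 + 3555) = 2 + 8117 = 8119)
u - (14676 + x(72))/(-14147 + 20894) = 8119 - (14676 + 158/5)/(-14147 + 20894) = 8119 - 73538/(5*6747) = 8119 - 1*73538/33735 = 8119 - 73538/33735 = 273820927/33735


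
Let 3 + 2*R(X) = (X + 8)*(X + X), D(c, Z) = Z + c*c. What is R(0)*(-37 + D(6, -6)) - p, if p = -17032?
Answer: 34085/2 ≈ 17043.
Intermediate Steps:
D(c, Z) = Z + c**2
R(X) = -3/2 + X*(8 + X) (R(X) = -3/2 + ((X + 8)*(X + X))/2 = -3/2 + ((8 + X)*(2*X))/2 = -3/2 + (2*X*(8 + X))/2 = -3/2 + X*(8 + X))
R(0)*(-37 + D(6, -6)) - p = (-3/2 + 0**2 + 8*0)*(-37 + (-6 + 6**2)) - 1*(-17032) = (-3/2 + 0 + 0)*(-37 + (-6 + 36)) + 17032 = -3*(-37 + 30)/2 + 17032 = -3/2*(-7) + 17032 = 21/2 + 17032 = 34085/2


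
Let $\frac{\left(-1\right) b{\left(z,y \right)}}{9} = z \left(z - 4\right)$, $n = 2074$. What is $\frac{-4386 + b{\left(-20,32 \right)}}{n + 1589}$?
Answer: $- \frac{2902}{1221} \approx -2.3767$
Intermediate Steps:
$b{\left(z,y \right)} = - 9 z \left(-4 + z\right)$ ($b{\left(z,y \right)} = - 9 z \left(z - 4\right) = - 9 z \left(-4 + z\right)$)
$\frac{-4386 + b{\left(-20,32 \right)}}{n + 1589} = \frac{-4386 + 9 \left(-20\right) \left(4 - -20\right)}{2074 + 1589} = \frac{-4386 + 9 \left(-20\right) \left(4 + 20\right)}{3663} = \left(-4386 + 9 \left(-20\right) 24\right) \frac{1}{3663} = \left(-4386 - 4320\right) \frac{1}{3663} = \left(-8706\right) \frac{1}{3663} = - \frac{2902}{1221}$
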